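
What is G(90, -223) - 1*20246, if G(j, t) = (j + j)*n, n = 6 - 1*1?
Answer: -19346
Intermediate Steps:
n = 5 (n = 6 - 1 = 5)
G(j, t) = 10*j (G(j, t) = (j + j)*5 = (2*j)*5 = 10*j)
G(90, -223) - 1*20246 = 10*90 - 1*20246 = 900 - 20246 = -19346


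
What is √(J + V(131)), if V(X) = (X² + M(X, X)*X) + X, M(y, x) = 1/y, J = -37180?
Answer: I*√19887 ≈ 141.02*I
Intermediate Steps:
V(X) = 1 + X + X² (V(X) = (X² + X/X) + X = (X² + 1) + X = (1 + X²) + X = 1 + X + X²)
√(J + V(131)) = √(-37180 + (1 + 131*(1 + 131))) = √(-37180 + (1 + 131*132)) = √(-37180 + (1 + 17292)) = √(-37180 + 17293) = √(-19887) = I*√19887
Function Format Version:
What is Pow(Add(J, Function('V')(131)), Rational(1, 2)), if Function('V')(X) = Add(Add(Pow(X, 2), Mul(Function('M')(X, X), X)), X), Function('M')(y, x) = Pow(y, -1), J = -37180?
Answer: Mul(I, Pow(19887, Rational(1, 2))) ≈ Mul(141.02, I)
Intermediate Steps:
Function('V')(X) = Add(1, X, Pow(X, 2)) (Function('V')(X) = Add(Add(Pow(X, 2), Mul(Pow(X, -1), X)), X) = Add(Add(Pow(X, 2), 1), X) = Add(Add(1, Pow(X, 2)), X) = Add(1, X, Pow(X, 2)))
Pow(Add(J, Function('V')(131)), Rational(1, 2)) = Pow(Add(-37180, Add(1, Mul(131, Add(1, 131)))), Rational(1, 2)) = Pow(Add(-37180, Add(1, Mul(131, 132))), Rational(1, 2)) = Pow(Add(-37180, Add(1, 17292)), Rational(1, 2)) = Pow(Add(-37180, 17293), Rational(1, 2)) = Pow(-19887, Rational(1, 2)) = Mul(I, Pow(19887, Rational(1, 2)))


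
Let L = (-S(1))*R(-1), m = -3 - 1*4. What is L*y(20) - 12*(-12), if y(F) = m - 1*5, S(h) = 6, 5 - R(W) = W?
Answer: 576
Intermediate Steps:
R(W) = 5 - W
m = -7 (m = -3 - 4 = -7)
y(F) = -12 (y(F) = -7 - 1*5 = -7 - 5 = -12)
L = -36 (L = (-1*6)*(5 - 1*(-1)) = -6*(5 + 1) = -6*6 = -36)
L*y(20) - 12*(-12) = -36*(-12) - 12*(-12) = 432 + 144 = 576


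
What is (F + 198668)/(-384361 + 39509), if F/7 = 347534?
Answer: -1315703/172426 ≈ -7.6305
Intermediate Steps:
F = 2432738 (F = 7*347534 = 2432738)
(F + 198668)/(-384361 + 39509) = (2432738 + 198668)/(-384361 + 39509) = 2631406/(-344852) = 2631406*(-1/344852) = -1315703/172426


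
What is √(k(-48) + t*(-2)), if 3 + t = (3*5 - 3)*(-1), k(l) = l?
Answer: 3*I*√2 ≈ 4.2426*I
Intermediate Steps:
t = -15 (t = -3 + (3*5 - 3)*(-1) = -3 + (15 - 3)*(-1) = -3 + 12*(-1) = -3 - 12 = -15)
√(k(-48) + t*(-2)) = √(-48 - 15*(-2)) = √(-48 + 30) = √(-18) = 3*I*√2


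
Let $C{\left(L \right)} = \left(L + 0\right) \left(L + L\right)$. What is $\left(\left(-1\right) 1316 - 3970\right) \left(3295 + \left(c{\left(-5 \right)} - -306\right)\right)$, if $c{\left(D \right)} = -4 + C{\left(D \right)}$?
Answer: $-19278042$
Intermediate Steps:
$C{\left(L \right)} = 2 L^{2}$ ($C{\left(L \right)} = L 2 L = 2 L^{2}$)
$c{\left(D \right)} = -4 + 2 D^{2}$
$\left(\left(-1\right) 1316 - 3970\right) \left(3295 + \left(c{\left(-5 \right)} - -306\right)\right) = \left(\left(-1\right) 1316 - 3970\right) \left(3295 - \left(-302 - 50\right)\right) = \left(-1316 - 3970\right) \left(3295 + \left(\left(-4 + 2 \cdot 25\right) + 306\right)\right) = - 5286 \left(3295 + \left(\left(-4 + 50\right) + 306\right)\right) = - 5286 \left(3295 + \left(46 + 306\right)\right) = - 5286 \left(3295 + 352\right) = \left(-5286\right) 3647 = -19278042$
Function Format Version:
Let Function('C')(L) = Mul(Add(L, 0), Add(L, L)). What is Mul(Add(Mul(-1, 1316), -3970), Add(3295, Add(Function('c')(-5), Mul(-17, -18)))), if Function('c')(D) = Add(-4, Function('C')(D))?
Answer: -19278042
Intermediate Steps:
Function('C')(L) = Mul(2, Pow(L, 2)) (Function('C')(L) = Mul(L, Mul(2, L)) = Mul(2, Pow(L, 2)))
Function('c')(D) = Add(-4, Mul(2, Pow(D, 2)))
Mul(Add(Mul(-1, 1316), -3970), Add(3295, Add(Function('c')(-5), Mul(-17, -18)))) = Mul(Add(Mul(-1, 1316), -3970), Add(3295, Add(Add(-4, Mul(2, Pow(-5, 2))), Mul(-17, -18)))) = Mul(Add(-1316, -3970), Add(3295, Add(Add(-4, Mul(2, 25)), 306))) = Mul(-5286, Add(3295, Add(Add(-4, 50), 306))) = Mul(-5286, Add(3295, Add(46, 306))) = Mul(-5286, Add(3295, 352)) = Mul(-5286, 3647) = -19278042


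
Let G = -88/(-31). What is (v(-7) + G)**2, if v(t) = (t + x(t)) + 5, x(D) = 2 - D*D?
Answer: 2047761/961 ≈ 2130.9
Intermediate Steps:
x(D) = 2 - D**2
v(t) = 7 + t - t**2 (v(t) = (t + (2 - t**2)) + 5 = (2 + t - t**2) + 5 = 7 + t - t**2)
G = 88/31 (G = -88*(-1/31) = 88/31 ≈ 2.8387)
(v(-7) + G)**2 = ((7 - 7 - 1*(-7)**2) + 88/31)**2 = ((7 - 7 - 1*49) + 88/31)**2 = ((7 - 7 - 49) + 88/31)**2 = (-49 + 88/31)**2 = (-1431/31)**2 = 2047761/961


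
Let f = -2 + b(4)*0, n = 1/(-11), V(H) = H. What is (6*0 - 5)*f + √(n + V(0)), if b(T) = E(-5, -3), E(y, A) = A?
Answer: 10 + I*√11/11 ≈ 10.0 + 0.30151*I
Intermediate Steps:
n = -1/11 (n = 1*(-1/11) = -1/11 ≈ -0.090909)
b(T) = -3
f = -2 (f = -2 - 3*0 = -2 + 0 = -2)
(6*0 - 5)*f + √(n + V(0)) = (6*0 - 5)*(-2) + √(-1/11 + 0) = (0 - 5)*(-2) + √(-1/11) = -5*(-2) + I*√11/11 = 10 + I*√11/11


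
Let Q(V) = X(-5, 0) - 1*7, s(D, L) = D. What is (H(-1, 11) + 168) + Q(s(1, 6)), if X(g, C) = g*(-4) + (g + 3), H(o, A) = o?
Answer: 178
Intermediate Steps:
X(g, C) = 3 - 3*g (X(g, C) = -4*g + (3 + g) = 3 - 3*g)
Q(V) = 11 (Q(V) = (3 - 3*(-5)) - 1*7 = (3 + 15) - 7 = 18 - 7 = 11)
(H(-1, 11) + 168) + Q(s(1, 6)) = (-1 + 168) + 11 = 167 + 11 = 178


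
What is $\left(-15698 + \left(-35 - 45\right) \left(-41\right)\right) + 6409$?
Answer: $-6009$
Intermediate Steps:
$\left(-15698 + \left(-35 - 45\right) \left(-41\right)\right) + 6409 = \left(-15698 - -3280\right) + 6409 = \left(-15698 + 3280\right) + 6409 = -12418 + 6409 = -6009$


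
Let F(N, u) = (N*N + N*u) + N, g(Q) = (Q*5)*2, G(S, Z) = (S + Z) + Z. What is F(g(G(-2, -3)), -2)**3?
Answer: 272097792000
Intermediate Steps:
G(S, Z) = S + 2*Z
g(Q) = 10*Q (g(Q) = (5*Q)*2 = 10*Q)
F(N, u) = N + N**2 + N*u (F(N, u) = (N**2 + N*u) + N = N + N**2 + N*u)
F(g(G(-2, -3)), -2)**3 = ((10*(-2 + 2*(-3)))*(1 + 10*(-2 + 2*(-3)) - 2))**3 = ((10*(-2 - 6))*(1 + 10*(-2 - 6) - 2))**3 = ((10*(-8))*(1 + 10*(-8) - 2))**3 = (-80*(1 - 80 - 2))**3 = (-80*(-81))**3 = 6480**3 = 272097792000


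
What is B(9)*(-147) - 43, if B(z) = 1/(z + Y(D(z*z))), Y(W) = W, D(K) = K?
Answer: -1339/30 ≈ -44.633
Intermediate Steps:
B(z) = 1/(z + z²) (B(z) = 1/(z + z*z) = 1/(z + z²))
B(9)*(-147) - 43 = (1/(9*(1 + 9)))*(-147) - 43 = ((⅑)/10)*(-147) - 43 = ((⅑)*(⅒))*(-147) - 43 = (1/90)*(-147) - 43 = -49/30 - 43 = -1339/30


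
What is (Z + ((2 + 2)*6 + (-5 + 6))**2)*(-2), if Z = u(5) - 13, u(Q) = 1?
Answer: -1226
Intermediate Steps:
Z = -12 (Z = 1 - 13 = -12)
(Z + ((2 + 2)*6 + (-5 + 6))**2)*(-2) = (-12 + ((2 + 2)*6 + (-5 + 6))**2)*(-2) = (-12 + (4*6 + 1)**2)*(-2) = (-12 + (24 + 1)**2)*(-2) = (-12 + 25**2)*(-2) = (-12 + 625)*(-2) = 613*(-2) = -1226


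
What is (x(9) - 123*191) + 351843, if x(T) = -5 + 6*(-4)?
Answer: 328321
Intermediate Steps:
x(T) = -29 (x(T) = -5 - 24 = -29)
(x(9) - 123*191) + 351843 = (-29 - 123*191) + 351843 = (-29 - 23493) + 351843 = -23522 + 351843 = 328321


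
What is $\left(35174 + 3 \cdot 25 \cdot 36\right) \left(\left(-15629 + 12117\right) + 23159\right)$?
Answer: $744110478$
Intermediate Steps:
$\left(35174 + 3 \cdot 25 \cdot 36\right) \left(\left(-15629 + 12117\right) + 23159\right) = \left(35174 + 75 \cdot 36\right) \left(-3512 + 23159\right) = \left(35174 + 2700\right) 19647 = 37874 \cdot 19647 = 744110478$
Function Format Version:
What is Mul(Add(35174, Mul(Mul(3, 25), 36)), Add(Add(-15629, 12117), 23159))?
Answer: 744110478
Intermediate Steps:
Mul(Add(35174, Mul(Mul(3, 25), 36)), Add(Add(-15629, 12117), 23159)) = Mul(Add(35174, Mul(75, 36)), Add(-3512, 23159)) = Mul(Add(35174, 2700), 19647) = Mul(37874, 19647) = 744110478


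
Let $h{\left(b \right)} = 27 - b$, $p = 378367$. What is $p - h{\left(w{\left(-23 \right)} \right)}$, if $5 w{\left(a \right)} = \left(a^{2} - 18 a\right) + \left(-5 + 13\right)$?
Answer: $\frac{1892651}{5} \approx 3.7853 \cdot 10^{5}$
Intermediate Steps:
$w{\left(a \right)} = \frac{8}{5} - \frac{18 a}{5} + \frac{a^{2}}{5}$ ($w{\left(a \right)} = \frac{\left(a^{2} - 18 a\right) + \left(-5 + 13\right)}{5} = \frac{\left(a^{2} - 18 a\right) + 8}{5} = \frac{8 + a^{2} - 18 a}{5} = \frac{8}{5} - \frac{18 a}{5} + \frac{a^{2}}{5}$)
$p - h{\left(w{\left(-23 \right)} \right)} = 378367 - \left(27 - \left(\frac{8}{5} - - \frac{414}{5} + \frac{\left(-23\right)^{2}}{5}\right)\right) = 378367 - \left(27 - \left(\frac{8}{5} + \frac{414}{5} + \frac{1}{5} \cdot 529\right)\right) = 378367 - \left(27 - \left(\frac{8}{5} + \frac{414}{5} + \frac{529}{5}\right)\right) = 378367 - \left(27 - \frac{951}{5}\right) = 378367 - - \frac{816}{5} = 378367 + \frac{816}{5} = \frac{1892651}{5}$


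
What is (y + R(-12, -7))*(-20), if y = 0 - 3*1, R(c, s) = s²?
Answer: -920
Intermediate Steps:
y = -3 (y = 0 - 3 = -3)
(y + R(-12, -7))*(-20) = (-3 + (-7)²)*(-20) = (-3 + 49)*(-20) = 46*(-20) = -920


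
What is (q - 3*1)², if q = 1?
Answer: 4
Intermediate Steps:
(q - 3*1)² = (1 - 3*1)² = (1 - 3)² = (-2)² = 4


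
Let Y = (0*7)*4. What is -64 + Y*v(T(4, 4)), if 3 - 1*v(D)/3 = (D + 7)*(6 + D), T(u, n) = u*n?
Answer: -64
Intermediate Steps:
T(u, n) = n*u
v(D) = 9 - 3*(6 + D)*(7 + D) (v(D) = 9 - 3*(D + 7)*(6 + D) = 9 - 3*(7 + D)*(6 + D) = 9 - 3*(6 + D)*(7 + D))
Y = 0 (Y = 0*4 = 0)
-64 + Y*v(T(4, 4)) = -64 + 0*(-117 - 156*4 - 3*(4*4)²) = -64 + 0*(-117 - 39*16 - 3*16²) = -64 + 0*(-117 - 624 - 3*256) = -64 + 0*(-117 - 624 - 768) = -64 + 0*(-1509) = -64 + 0 = -64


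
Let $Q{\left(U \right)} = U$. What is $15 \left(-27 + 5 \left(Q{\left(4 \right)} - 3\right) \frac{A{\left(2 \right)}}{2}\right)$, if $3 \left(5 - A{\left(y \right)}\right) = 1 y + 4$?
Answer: $- \frac{585}{2} \approx -292.5$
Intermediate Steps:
$A{\left(y \right)} = \frac{11}{3} - \frac{y}{3}$ ($A{\left(y \right)} = 5 - \frac{1 y + 4}{3} = 5 - \frac{y + 4}{3} = 5 - \frac{4 + y}{3} = 5 - \left(\frac{4}{3} + \frac{y}{3}\right) = \frac{11}{3} - \frac{y}{3}$)
$15 \left(-27 + 5 \left(Q{\left(4 \right)} - 3\right) \frac{A{\left(2 \right)}}{2}\right) = 15 \left(-27 + 5 \left(4 - 3\right) \frac{\frac{11}{3} - \frac{2}{3}}{2}\right) = 15 \left(-27 + 5 \cdot 1 \left(\frac{11}{3} - \frac{2}{3}\right) \frac{1}{2}\right) = 15 \left(-27 + 5 \cdot 3 \cdot \frac{1}{2}\right) = 15 \left(-27 + 5 \cdot \frac{3}{2}\right) = 15 \left(-27 + \frac{15}{2}\right) = 15 \left(- \frac{39}{2}\right) = - \frac{585}{2}$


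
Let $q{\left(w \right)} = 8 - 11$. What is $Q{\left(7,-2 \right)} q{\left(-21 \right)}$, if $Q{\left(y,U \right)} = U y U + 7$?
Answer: $-105$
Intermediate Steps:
$Q{\left(y,U \right)} = 7 + y U^{2}$ ($Q{\left(y,U \right)} = y U^{2} + 7 = 7 + y U^{2}$)
$q{\left(w \right)} = -3$
$Q{\left(7,-2 \right)} q{\left(-21 \right)} = \left(7 + 7 \left(-2\right)^{2}\right) \left(-3\right) = \left(7 + 7 \cdot 4\right) \left(-3\right) = \left(7 + 28\right) \left(-3\right) = 35 \left(-3\right) = -105$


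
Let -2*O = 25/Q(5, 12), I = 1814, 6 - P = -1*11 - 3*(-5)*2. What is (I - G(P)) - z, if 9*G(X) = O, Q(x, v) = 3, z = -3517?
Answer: 287899/54 ≈ 5331.5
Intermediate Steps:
P = -13 (P = 6 - (-1*11 - 3*(-5)*2) = 6 - (-11 + 15*2) = 6 - (-11 + 30) = 6 - 1*19 = 6 - 19 = -13)
O = -25/6 (O = -25/(2*3) = -1/2*25/3 = -25/6 ≈ -4.1667)
G(X) = -25/54 (G(X) = (1/9)*(-25/6) = -25/54)
(I - G(P)) - z = (1814 - 1*(-25/54)) - 1*(-3517) = (1814 + 25/54) + 3517 = 97981/54 + 3517 = 287899/54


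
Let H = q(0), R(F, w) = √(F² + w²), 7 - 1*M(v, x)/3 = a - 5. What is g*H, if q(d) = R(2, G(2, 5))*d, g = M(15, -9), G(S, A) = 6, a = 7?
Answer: 0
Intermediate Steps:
M(v, x) = 15 (M(v, x) = 21 - 3*(7 - 5) = 21 - 3*2 = 21 - 6 = 15)
g = 15
q(d) = 2*d*√10 (q(d) = √(2² + 6²)*d = √(4 + 36)*d = √40*d = (2*√10)*d = 2*d*√10)
H = 0 (H = 2*0*√10 = 0)
g*H = 15*0 = 0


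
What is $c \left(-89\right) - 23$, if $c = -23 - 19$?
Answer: $3715$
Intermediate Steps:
$c = -42$
$c \left(-89\right) - 23 = \left(-42\right) \left(-89\right) - 23 = 3738 - 23 = 3715$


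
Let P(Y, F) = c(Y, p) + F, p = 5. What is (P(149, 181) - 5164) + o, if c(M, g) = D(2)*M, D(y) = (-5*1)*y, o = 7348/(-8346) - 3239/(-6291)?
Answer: -56647004342/8750781 ≈ -6473.4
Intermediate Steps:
o = -3198929/8750781 (o = 7348*(-1/8346) - 3239*(-1/6291) = -3674/4173 + 3239/6291 = -3198929/8750781 ≈ -0.36556)
D(y) = -5*y
c(M, g) = -10*M (c(M, g) = (-5*2)*M = -10*M)
P(Y, F) = F - 10*Y (P(Y, F) = -10*Y + F = F - 10*Y)
(P(149, 181) - 5164) + o = ((181 - 10*149) - 5164) - 3198929/8750781 = ((181 - 1490) - 5164) - 3198929/8750781 = (-1309 - 5164) - 3198929/8750781 = -6473 - 3198929/8750781 = -56647004342/8750781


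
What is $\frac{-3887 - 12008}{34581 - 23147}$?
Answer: $- \frac{15895}{11434} \approx -1.3902$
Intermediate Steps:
$\frac{-3887 - 12008}{34581 - 23147} = \frac{-3887 - 12008}{11434} = \left(-15895\right) \frac{1}{11434} = - \frac{15895}{11434}$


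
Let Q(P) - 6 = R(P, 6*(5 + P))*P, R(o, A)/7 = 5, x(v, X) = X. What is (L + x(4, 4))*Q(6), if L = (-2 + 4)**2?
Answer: 1728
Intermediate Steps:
R(o, A) = 35 (R(o, A) = 7*5 = 35)
L = 4 (L = 2**2 = 4)
Q(P) = 6 + 35*P
(L + x(4, 4))*Q(6) = (4 + 4)*(6 + 35*6) = 8*(6 + 210) = 8*216 = 1728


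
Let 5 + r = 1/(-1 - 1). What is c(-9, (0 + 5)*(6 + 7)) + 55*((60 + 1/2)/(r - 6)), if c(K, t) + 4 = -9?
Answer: -6954/23 ≈ -302.35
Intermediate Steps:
r = -11/2 (r = -5 + 1/(-1 - 1) = -5 + 1/(-2) = -5 - 1/2 = -11/2 ≈ -5.5000)
c(K, t) = -13 (c(K, t) = -4 - 9 = -13)
c(-9, (0 + 5)*(6 + 7)) + 55*((60 + 1/2)/(r - 6)) = -13 + 55*((60 + 1/2)/(-11/2 - 6)) = -13 + 55*((60 + 1/2)/(-23/2)) = -13 + 55*((121/2)*(-2/23)) = -13 + 55*(-121/23) = -13 - 6655/23 = -6954/23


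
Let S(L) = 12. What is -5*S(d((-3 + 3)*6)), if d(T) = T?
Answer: -60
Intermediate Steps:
-5*S(d((-3 + 3)*6)) = -5*12 = -60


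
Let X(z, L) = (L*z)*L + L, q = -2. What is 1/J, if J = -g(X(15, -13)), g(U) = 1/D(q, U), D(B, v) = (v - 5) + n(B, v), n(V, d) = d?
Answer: -5039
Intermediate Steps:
D(B, v) = -5 + 2*v (D(B, v) = (v - 5) + v = (-5 + v) + v = -5 + 2*v)
X(z, L) = L + z*L**2 (X(z, L) = z*L**2 + L = L + z*L**2)
g(U) = 1/(-5 + 2*U)
J = -1/5039 (J = -1/(-5 + 2*(-13*(1 - 13*15))) = -1/(-5 + 2*(-13*(1 - 195))) = -1/(-5 + 2*(-13*(-194))) = -1/(-5 + 2*2522) = -1/(-5 + 5044) = -1/5039 ≈ -0.00019845)
1/J = 1/(-1/5039) = -5039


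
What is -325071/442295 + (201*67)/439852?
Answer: -19575248961/27792048620 ≈ -0.70435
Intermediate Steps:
-325071/442295 + (201*67)/439852 = -325071*1/442295 + 13467*(1/439852) = -325071/442295 + 13467/439852 = -19575248961/27792048620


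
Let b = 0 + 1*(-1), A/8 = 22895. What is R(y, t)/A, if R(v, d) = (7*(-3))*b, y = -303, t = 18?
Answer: 21/183160 ≈ 0.00011465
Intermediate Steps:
A = 183160 (A = 8*22895 = 183160)
b = -1 (b = 0 - 1 = -1)
R(v, d) = 21 (R(v, d) = (7*(-3))*(-1) = -21*(-1) = 21)
R(y, t)/A = 21/183160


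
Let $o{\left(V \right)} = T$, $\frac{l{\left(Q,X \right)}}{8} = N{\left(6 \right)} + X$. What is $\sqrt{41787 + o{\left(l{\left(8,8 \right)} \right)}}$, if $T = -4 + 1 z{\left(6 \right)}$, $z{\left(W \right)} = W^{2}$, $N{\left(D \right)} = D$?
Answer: $\sqrt{41819} \approx 204.5$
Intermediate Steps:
$l{\left(Q,X \right)} = 48 + 8 X$ ($l{\left(Q,X \right)} = 8 \left(6 + X\right) = 48 + 8 X$)
$T = 32$ ($T = -4 + 1 \cdot 6^{2} = -4 + 1 \cdot 36 = -4 + 36 = 32$)
$o{\left(V \right)} = 32$
$\sqrt{41787 + o{\left(l{\left(8,8 \right)} \right)}} = \sqrt{41787 + 32} = \sqrt{41819}$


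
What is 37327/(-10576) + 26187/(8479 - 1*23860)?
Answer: -283693433/54223152 ≈ -5.2320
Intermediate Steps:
37327/(-10576) + 26187/(8479 - 1*23860) = 37327*(-1/10576) + 26187/(8479 - 23860) = -37327/10576 + 26187/(-15381) = -37327/10576 + 26187*(-1/15381) = -37327/10576 - 8729/5127 = -283693433/54223152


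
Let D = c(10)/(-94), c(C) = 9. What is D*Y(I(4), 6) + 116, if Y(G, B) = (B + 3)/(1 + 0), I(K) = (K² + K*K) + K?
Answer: 10823/94 ≈ 115.14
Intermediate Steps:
I(K) = K + 2*K² (I(K) = (K² + K²) + K = 2*K² + K = K + 2*K²)
Y(G, B) = 3 + B (Y(G, B) = (3 + B)/1 = (3 + B)*1 = 3 + B)
D = -9/94 (D = 9/(-94) = 9*(-1/94) = -9/94 ≈ -0.095745)
D*Y(I(4), 6) + 116 = -9*(3 + 6)/94 + 116 = -9/94*9 + 116 = -81/94 + 116 = 10823/94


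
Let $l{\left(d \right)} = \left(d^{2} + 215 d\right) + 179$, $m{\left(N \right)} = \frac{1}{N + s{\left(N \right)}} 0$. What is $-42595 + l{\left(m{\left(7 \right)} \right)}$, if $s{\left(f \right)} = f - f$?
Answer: $-42416$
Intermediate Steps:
$s{\left(f \right)} = 0$
$m{\left(N \right)} = 0$ ($m{\left(N \right)} = \frac{1}{N + 0} \cdot 0 = \frac{1}{N} 0 = 0$)
$l{\left(d \right)} = 179 + d^{2} + 215 d$
$-42595 + l{\left(m{\left(7 \right)} \right)} = -42595 + \left(179 + 0^{2} + 215 \cdot 0\right) = -42595 + \left(179 + 0 + 0\right) = -42595 + 179 = -42416$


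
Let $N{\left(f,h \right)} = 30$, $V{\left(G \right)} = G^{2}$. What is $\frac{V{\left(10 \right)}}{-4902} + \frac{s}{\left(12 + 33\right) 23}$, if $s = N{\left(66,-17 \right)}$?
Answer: $\frac{484}{56373} \approx 0.0085857$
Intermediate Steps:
$s = 30$
$\frac{V{\left(10 \right)}}{-4902} + \frac{s}{\left(12 + 33\right) 23} = \frac{10^{2}}{-4902} + \frac{30}{\left(12 + 33\right) 23} = 100 \left(- \frac{1}{4902}\right) + \frac{30}{45 \cdot 23} = - \frac{50}{2451} + \frac{30}{1035} = - \frac{50}{2451} + 30 \cdot \frac{1}{1035} = - \frac{50}{2451} + \frac{2}{69} = \frac{484}{56373}$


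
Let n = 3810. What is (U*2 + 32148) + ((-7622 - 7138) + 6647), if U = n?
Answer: 31655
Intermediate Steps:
U = 3810
(U*2 + 32148) + ((-7622 - 7138) + 6647) = (3810*2 + 32148) + ((-7622 - 7138) + 6647) = (7620 + 32148) + (-14760 + 6647) = 39768 - 8113 = 31655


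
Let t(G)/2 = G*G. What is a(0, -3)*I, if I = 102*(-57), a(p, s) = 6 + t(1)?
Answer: -46512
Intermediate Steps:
t(G) = 2*G² (t(G) = 2*(G*G) = 2*G²)
a(p, s) = 8 (a(p, s) = 6 + 2*1² = 6 + 2*1 = 6 + 2 = 8)
I = -5814
a(0, -3)*I = 8*(-5814) = -46512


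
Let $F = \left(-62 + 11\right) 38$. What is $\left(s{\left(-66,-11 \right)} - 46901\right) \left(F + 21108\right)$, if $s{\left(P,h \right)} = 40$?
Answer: $-898325370$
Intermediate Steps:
$F = -1938$ ($F = \left(-51\right) 38 = -1938$)
$\left(s{\left(-66,-11 \right)} - 46901\right) \left(F + 21108\right) = \left(40 - 46901\right) \left(-1938 + 21108\right) = \left(-46861\right) 19170 = -898325370$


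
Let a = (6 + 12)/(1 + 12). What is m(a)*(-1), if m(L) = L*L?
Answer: -324/169 ≈ -1.9172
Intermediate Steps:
a = 18/13 ≈ 1.3846
m(L) = L²
m(a)*(-1) = (18/13)²*(-1) = (324/169)*(-1) = -324/169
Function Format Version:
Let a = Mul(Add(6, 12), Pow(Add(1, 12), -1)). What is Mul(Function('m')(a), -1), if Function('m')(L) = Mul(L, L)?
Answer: Rational(-324, 169) ≈ -1.9172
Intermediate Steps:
a = Rational(18, 13) (a = Mul(18, Pow(13, -1)) = Mul(18, Rational(1, 13)) = Rational(18, 13) ≈ 1.3846)
Function('m')(L) = Pow(L, 2)
Mul(Function('m')(a), -1) = Mul(Pow(Rational(18, 13), 2), -1) = Mul(Rational(324, 169), -1) = Rational(-324, 169)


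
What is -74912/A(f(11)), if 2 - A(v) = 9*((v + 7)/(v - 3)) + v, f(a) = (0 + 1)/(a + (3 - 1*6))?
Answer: -13783808/4449 ≈ -3098.2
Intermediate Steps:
f(a) = 1/(-3 + a) (f(a) = 1/(a + (3 - 6)) = 1/(a - 3) = 1/(-3 + a))
A(v) = 2 - v - 9*(7 + v)/(-3 + v) (A(v) = 2 - (9*((v + 7)/(v - 3)) + v) = 2 - (9*((7 + v)/(-3 + v)) + v) = 2 - (9*(7 + v)/(-3 + v) + v) = 2 - (v + 9*(7 + v)/(-3 + v)) = 2 + (-v - 9*(7 + v)/(-3 + v)) = 2 - v - 9*(7 + v)/(-3 + v))
-74912/A(f(11)) = -74912*(-3 + 1/(-3 + 11))/(-69 - (1/(-3 + 11))**2 - 4/(-3 + 11)) = -74912*(-3 + 1/8)/(-69 - (1/8)**2 - 4/8) = -74912*(-3 + 1/8)/(-69 - (1/8)**2 - 4*1/8) = -74912*(-23/(8*(-69 - 1*1/64 - 1/2))) = -74912*(-23/(8*(-69 - 1/64 - 1/2))) = -74912/((-8/23*(-4449/64))) = -74912/4449/184 = -74912*184/4449 = -13783808/4449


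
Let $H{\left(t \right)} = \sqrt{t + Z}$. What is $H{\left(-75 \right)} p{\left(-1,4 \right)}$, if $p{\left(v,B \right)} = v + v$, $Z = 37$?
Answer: $- 2 i \sqrt{38} \approx - 12.329 i$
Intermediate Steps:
$H{\left(t \right)} = \sqrt{37 + t}$ ($H{\left(t \right)} = \sqrt{t + 37} = \sqrt{37 + t}$)
$p{\left(v,B \right)} = 2 v$
$H{\left(-75 \right)} p{\left(-1,4 \right)} = \sqrt{37 - 75} \cdot 2 \left(-1\right) = \sqrt{-38} \left(-2\right) = i \sqrt{38} \left(-2\right) = - 2 i \sqrt{38}$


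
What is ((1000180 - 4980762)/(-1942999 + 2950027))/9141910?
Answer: -1990291/4603079671740 ≈ -4.3238e-7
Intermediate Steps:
((1000180 - 4980762)/(-1942999 + 2950027))/9141910 = -3980582/1007028*(1/9141910) = -3980582*1/1007028*(1/9141910) = -1990291/503514*1/9141910 = -1990291/4603079671740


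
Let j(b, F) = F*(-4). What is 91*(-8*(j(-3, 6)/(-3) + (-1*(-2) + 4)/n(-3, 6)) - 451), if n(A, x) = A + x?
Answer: -48321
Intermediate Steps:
j(b, F) = -4*F
91*(-8*(j(-3, 6)/(-3) + (-1*(-2) + 4)/n(-3, 6)) - 451) = 91*(-8*(-4*6/(-3) + (-1*(-2) + 4)/(-3 + 6)) - 451) = 91*(-8*(-24*(-⅓) + (2 + 4)/3) - 451) = 91*(-8*(8 + 6*(⅓)) - 451) = 91*(-8*(8 + 2) - 451) = 91*(-8*10 - 451) = 91*(-80 - 451) = 91*(-531) = -48321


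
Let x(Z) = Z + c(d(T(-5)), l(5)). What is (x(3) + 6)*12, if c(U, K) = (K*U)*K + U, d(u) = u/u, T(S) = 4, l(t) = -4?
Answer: 312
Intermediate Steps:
d(u) = 1
c(U, K) = U + U*K**2 (c(U, K) = U*K**2 + U = U + U*K**2)
x(Z) = 17 + Z (x(Z) = Z + 1*(1 + (-4)**2) = Z + 1*(1 + 16) = Z + 1*17 = Z + 17 = 17 + Z)
(x(3) + 6)*12 = ((17 + 3) + 6)*12 = (20 + 6)*12 = 26*12 = 312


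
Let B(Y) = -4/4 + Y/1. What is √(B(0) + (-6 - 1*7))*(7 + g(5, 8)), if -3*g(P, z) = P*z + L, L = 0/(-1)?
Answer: -19*I*√14/3 ≈ -23.697*I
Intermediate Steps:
L = 0 (L = 0*(-1) = 0)
g(P, z) = -P*z/3 (g(P, z) = -(P*z + 0)/3 = -P*z/3)
B(Y) = -1 + Y (B(Y) = -4*¼ + Y*1 = -1 + Y)
√(B(0) + (-6 - 1*7))*(7 + g(5, 8)) = √((-1 + 0) + (-6 - 1*7))*(7 - ⅓*5*8) = √(-1 + (-6 - 7))*(7 - 40/3) = √(-1 - 13)*(-19/3) = √(-14)*(-19/3) = (I*√14)*(-19/3) = -19*I*√14/3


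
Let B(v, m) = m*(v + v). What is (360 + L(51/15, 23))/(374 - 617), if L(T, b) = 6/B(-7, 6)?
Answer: -5039/3402 ≈ -1.4812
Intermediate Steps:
B(v, m) = 2*m*v (B(v, m) = m*(2*v) = 2*m*v)
L(T, b) = -1/14 (L(T, b) = 6/((2*6*(-7))) = 6/(-84) = 6*(-1/84) = -1/14)
(360 + L(51/15, 23))/(374 - 617) = (360 - 1/14)/(374 - 617) = (5039/14)/(-243) = (5039/14)*(-1/243) = -5039/3402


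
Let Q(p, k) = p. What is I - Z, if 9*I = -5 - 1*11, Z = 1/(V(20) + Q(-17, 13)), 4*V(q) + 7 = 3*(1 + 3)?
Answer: -12/7 ≈ -1.7143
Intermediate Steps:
V(q) = 5/4 (V(q) = -7/4 + (3*(1 + 3))/4 = -7/4 + (3*4)/4 = -7/4 + (1/4)*12 = -7/4 + 3 = 5/4)
Z = -4/63 (Z = 1/(5/4 - 17) = 1/(-63/4) = -4/63 ≈ -0.063492)
I = -16/9 (I = (-5 - 1*11)/9 = (-5 - 11)/9 = (1/9)*(-16) = -16/9 ≈ -1.7778)
I - Z = -16/9 - 1*(-4/63) = -16/9 + 4/63 = -12/7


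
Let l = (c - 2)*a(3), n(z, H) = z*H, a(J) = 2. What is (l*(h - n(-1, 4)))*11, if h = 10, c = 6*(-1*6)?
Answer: -11704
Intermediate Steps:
c = -36 (c = 6*(-6) = -36)
n(z, H) = H*z
l = -76 (l = (-36 - 2)*2 = -38*2 = -76)
(l*(h - n(-1, 4)))*11 = -76*(10 - 4*(-1))*11 = -76*(10 - 1*(-4))*11 = -76*(10 + 4)*11 = -76*14*11 = -1064*11 = -11704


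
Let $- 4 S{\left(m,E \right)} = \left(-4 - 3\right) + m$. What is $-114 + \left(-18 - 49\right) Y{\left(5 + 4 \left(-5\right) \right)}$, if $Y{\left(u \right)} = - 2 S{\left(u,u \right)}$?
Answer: $623$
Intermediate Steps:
$S{\left(m,E \right)} = \frac{7}{4} - \frac{m}{4}$ ($S{\left(m,E \right)} = - \frac{\left(-4 - 3\right) + m}{4} = - \frac{-7 + m}{4} = \frac{7}{4} - \frac{m}{4}$)
$Y{\left(u \right)} = - \frac{7}{2} + \frac{u}{2}$ ($Y{\left(u \right)} = - 2 \left(\frac{7}{4} - \frac{u}{4}\right) = - \frac{7}{2} + \frac{u}{2}$)
$-114 + \left(-18 - 49\right) Y{\left(5 + 4 \left(-5\right) \right)} = -114 + \left(-18 - 49\right) \left(- \frac{7}{2} + \frac{5 + 4 \left(-5\right)}{2}\right) = -114 - 67 \left(- \frac{7}{2} + \frac{5 - 20}{2}\right) = -114 - 67 \left(- \frac{7}{2} + \frac{1}{2} \left(-15\right)\right) = -114 - 67 \left(- \frac{7}{2} - \frac{15}{2}\right) = -114 - -737 = -114 + 737 = 623$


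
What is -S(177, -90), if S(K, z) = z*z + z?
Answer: -8010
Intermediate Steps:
S(K, z) = z + z**2 (S(K, z) = z**2 + z = z + z**2)
-S(177, -90) = -(-90)*(1 - 90) = -(-90)*(-89) = -1*8010 = -8010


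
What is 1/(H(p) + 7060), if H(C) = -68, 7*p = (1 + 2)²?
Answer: 1/6992 ≈ 0.00014302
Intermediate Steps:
p = 9/7 (p = (1 + 2)²/7 = (⅐)*3² = (⅐)*9 = 9/7 ≈ 1.2857)
1/(H(p) + 7060) = 1/(-68 + 7060) = 1/6992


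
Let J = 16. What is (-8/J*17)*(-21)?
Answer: 357/2 ≈ 178.50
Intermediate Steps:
(-8/J*17)*(-21) = (-8/16*17)*(-21) = (-8*1/16*17)*(-21) = -1/2*17*(-21) = -17/2*(-21) = 357/2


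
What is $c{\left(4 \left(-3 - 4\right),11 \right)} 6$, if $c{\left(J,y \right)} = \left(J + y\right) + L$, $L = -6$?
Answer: $-138$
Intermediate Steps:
$c{\left(J,y \right)} = -6 + J + y$ ($c{\left(J,y \right)} = \left(J + y\right) - 6 = -6 + J + y$)
$c{\left(4 \left(-3 - 4\right),11 \right)} 6 = \left(-6 + 4 \left(-3 - 4\right) + 11\right) 6 = \left(-6 + 4 \left(-7\right) + 11\right) 6 = \left(-6 - 28 + 11\right) 6 = \left(-23\right) 6 = -138$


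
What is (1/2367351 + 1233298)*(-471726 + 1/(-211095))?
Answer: -290735752939464992645629/499735959345 ≈ -5.8178e+11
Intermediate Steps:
(1/2367351 + 1233298)*(-471726 + 1/(-211095)) = (1/2367351 + 1233298)*(-471726 - 1/211095) = (2919649253599/2367351)*(-99578999971/211095) = -290735752939464992645629/499735959345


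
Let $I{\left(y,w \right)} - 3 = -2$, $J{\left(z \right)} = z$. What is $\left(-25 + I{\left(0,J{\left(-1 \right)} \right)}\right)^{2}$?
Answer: $576$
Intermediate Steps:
$I{\left(y,w \right)} = 1$ ($I{\left(y,w \right)} = 3 - 2 = 1$)
$\left(-25 + I{\left(0,J{\left(-1 \right)} \right)}\right)^{2} = \left(-25 + 1\right)^{2} = \left(-24\right)^{2} = 576$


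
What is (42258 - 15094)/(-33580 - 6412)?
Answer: -6791/9998 ≈ -0.67924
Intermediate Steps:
(42258 - 15094)/(-33580 - 6412) = 27164/(-39992) = 27164*(-1/39992) = -6791/9998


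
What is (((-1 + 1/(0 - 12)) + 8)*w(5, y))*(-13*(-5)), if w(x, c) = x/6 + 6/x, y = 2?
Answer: 65819/72 ≈ 914.15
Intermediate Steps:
w(x, c) = 6/x + x/6 (w(x, c) = x*(1/6) + 6/x = x/6 + 6/x = 6/x + x/6)
(((-1 + 1/(0 - 12)) + 8)*w(5, y))*(-13*(-5)) = (((-1 + 1/(0 - 12)) + 8)*(6/5 + (1/6)*5))*(-13*(-5)) = (((-1 + 1/(-12)) + 8)*(6*(1/5) + 5/6))*65 = (((-1 - 1/12) + 8)*(6/5 + 5/6))*65 = ((-13/12 + 8)*(61/30))*65 = ((83/12)*(61/30))*65 = (5063/360)*65 = 65819/72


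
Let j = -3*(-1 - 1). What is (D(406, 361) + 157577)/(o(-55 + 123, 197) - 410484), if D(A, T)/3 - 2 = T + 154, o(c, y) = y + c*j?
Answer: -159128/409879 ≈ -0.38823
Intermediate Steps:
j = 6 (j = -3*(-2) = 6)
o(c, y) = y + 6*c (o(c, y) = y + c*6 = y + 6*c)
D(A, T) = 468 + 3*T (D(A, T) = 6 + 3*(T + 154) = 6 + 3*(154 + T) = 6 + (462 + 3*T) = 468 + 3*T)
(D(406, 361) + 157577)/(o(-55 + 123, 197) - 410484) = ((468 + 3*361) + 157577)/((197 + 6*(-55 + 123)) - 410484) = ((468 + 1083) + 157577)/((197 + 6*68) - 410484) = (1551 + 157577)/((197 + 408) - 410484) = 159128/(605 - 410484) = 159128/(-409879) = 159128*(-1/409879) = -159128/409879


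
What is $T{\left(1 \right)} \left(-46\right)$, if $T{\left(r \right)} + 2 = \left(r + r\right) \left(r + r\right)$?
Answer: $-92$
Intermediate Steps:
$T{\left(r \right)} = -2 + 4 r^{2}$ ($T{\left(r \right)} = -2 + \left(r + r\right) \left(r + r\right) = -2 + 2 r 2 r = -2 + 4 r^{2}$)
$T{\left(1 \right)} \left(-46\right) = \left(-2 + 4 \cdot 1^{2}\right) \left(-46\right) = \left(-2 + 4 \cdot 1\right) \left(-46\right) = \left(-2 + 4\right) \left(-46\right) = 2 \left(-46\right) = -92$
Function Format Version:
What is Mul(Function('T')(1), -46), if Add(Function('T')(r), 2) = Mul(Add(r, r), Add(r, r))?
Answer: -92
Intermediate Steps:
Function('T')(r) = Add(-2, Mul(4, Pow(r, 2))) (Function('T')(r) = Add(-2, Mul(Add(r, r), Add(r, r))) = Add(-2, Mul(Mul(2, r), Mul(2, r))) = Add(-2, Mul(4, Pow(r, 2))))
Mul(Function('T')(1), -46) = Mul(Add(-2, Mul(4, Pow(1, 2))), -46) = Mul(Add(-2, Mul(4, 1)), -46) = Mul(Add(-2, 4), -46) = Mul(2, -46) = -92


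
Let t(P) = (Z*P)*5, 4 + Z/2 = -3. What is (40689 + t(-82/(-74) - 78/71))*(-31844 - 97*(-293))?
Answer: -365878490019/2627 ≈ -1.3928e+8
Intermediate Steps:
Z = -14 (Z = -8 + 2*(-3) = -8 - 6 = -14)
t(P) = -70*P (t(P) = -14*P*5 = -70*P)
(40689 + t(-82/(-74) - 78/71))*(-31844 - 97*(-293)) = (40689 - 70*(-82/(-74) - 78/71))*(-31844 - 97*(-293)) = (40689 - 70*(-82*(-1/74) - 78*1/71))*(-31844 + 28421) = (40689 - 70*(41/37 - 78/71))*(-3423) = (40689 - 70*25/2627)*(-3423) = (40689 - 1750/2627)*(-3423) = (106888253/2627)*(-3423) = -365878490019/2627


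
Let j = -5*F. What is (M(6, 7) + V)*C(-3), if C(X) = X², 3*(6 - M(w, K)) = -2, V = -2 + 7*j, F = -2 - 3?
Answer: 1617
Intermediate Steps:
F = -5
j = 25 (j = -5*(-5) = 25)
V = 173 (V = -2 + 7*25 = -2 + 175 = 173)
M(w, K) = 20/3 (M(w, K) = 6 - ⅓*(-2) = 6 + ⅔ = 20/3)
(M(6, 7) + V)*C(-3) = (20/3 + 173)*(-3)² = (539/3)*9 = 1617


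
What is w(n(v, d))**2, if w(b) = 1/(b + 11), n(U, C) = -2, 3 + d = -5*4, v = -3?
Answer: 1/81 ≈ 0.012346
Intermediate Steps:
d = -23 (d = -3 - 5*4 = -3 - 20 = -23)
w(b) = 1/(11 + b)
w(n(v, d))**2 = (1/(11 - 2))**2 = (1/9)**2 = 1/81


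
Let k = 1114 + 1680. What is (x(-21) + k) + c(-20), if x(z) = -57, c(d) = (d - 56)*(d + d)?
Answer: 5777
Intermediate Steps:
c(d) = 2*d*(-56 + d) (c(d) = (-56 + d)*(2*d) = 2*d*(-56 + d))
k = 2794
(x(-21) + k) + c(-20) = (-57 + 2794) + 2*(-20)*(-56 - 20) = 2737 + 2*(-20)*(-76) = 2737 + 3040 = 5777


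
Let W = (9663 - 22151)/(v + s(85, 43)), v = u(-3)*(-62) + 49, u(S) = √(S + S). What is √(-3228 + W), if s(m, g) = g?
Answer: 2*√((-38683 + 25017*I*√6)/(46 - 31*I*√6)) ≈ 0.52639 - 57.138*I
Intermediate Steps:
u(S) = √2*√S (u(S) = √(2*S) = √2*√S)
v = 49 - 62*I*√6 (v = (√2*√(-3))*(-62) + 49 = (√2*(I*√3))*(-62) + 49 = (I*√6)*(-62) + 49 = -62*I*√6 + 49 = 49 - 62*I*√6 ≈ 49.0 - 151.87*I)
W = -12488/(92 - 62*I*√6) (W = (9663 - 22151)/((49 - 62*I*√6) + 43) = -12488/(92 - 62*I*√6) ≈ -36.44 - 60.154*I)
√(-3228 + W) = √(-3228 + (-20516/563 - 13826*I*√6/563)) = √(-1837880/563 - 13826*I*√6/563)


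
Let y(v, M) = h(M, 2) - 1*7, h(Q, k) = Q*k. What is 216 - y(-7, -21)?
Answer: 265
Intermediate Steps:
y(v, M) = -7 + 2*M (y(v, M) = M*2 - 1*7 = 2*M - 7 = -7 + 2*M)
216 - y(-7, -21) = 216 - (-7 + 2*(-21)) = 216 - (-7 - 42) = 216 - 1*(-49) = 216 + 49 = 265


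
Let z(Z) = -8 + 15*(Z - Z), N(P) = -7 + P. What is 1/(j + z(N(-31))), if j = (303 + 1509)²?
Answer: 1/3283336 ≈ 3.0457e-7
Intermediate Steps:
j = 3283344 (j = 1812² = 3283344)
z(Z) = -8 (z(Z) = -8 + 15*0 = -8 + 0 = -8)
1/(j + z(N(-31))) = 1/(3283344 - 8) = 1/3283336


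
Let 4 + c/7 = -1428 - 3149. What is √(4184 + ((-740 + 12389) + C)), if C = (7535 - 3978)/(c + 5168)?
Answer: √11455969650690/26899 ≈ 125.83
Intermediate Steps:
c = -32067 (c = -28 + 7*(-1428 - 3149) = -28 + 7*(-4577) = -28 - 32039 = -32067)
C = -3557/26899 (C = (7535 - 3978)/(-32067 + 5168) = 3557/(-26899) = 3557*(-1/26899) = -3557/26899 ≈ -0.13224)
√(4184 + ((-740 + 12389) + C)) = √(4184 + ((-740 + 12389) - 3557/26899)) = √(4184 + (11649 - 3557/26899)) = √(4184 + 313342894/26899) = √(425888310/26899) = √11455969650690/26899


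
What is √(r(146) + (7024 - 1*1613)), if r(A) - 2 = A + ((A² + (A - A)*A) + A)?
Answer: √27021 ≈ 164.38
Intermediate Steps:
r(A) = 2 + A² + 2*A (r(A) = 2 + (A + ((A² + (A - A)*A) + A)) = 2 + (A + ((A² + 0*A) + A)) = 2 + (A + ((A² + 0) + A)) = 2 + (A + (A² + A)) = 2 + (A + (A + A²)) = 2 + (A² + 2*A) = 2 + A² + 2*A)
√(r(146) + (7024 - 1*1613)) = √((2 + 146² + 2*146) + (7024 - 1*1613)) = √((2 + 21316 + 292) + (7024 - 1613)) = √(21610 + 5411) = √27021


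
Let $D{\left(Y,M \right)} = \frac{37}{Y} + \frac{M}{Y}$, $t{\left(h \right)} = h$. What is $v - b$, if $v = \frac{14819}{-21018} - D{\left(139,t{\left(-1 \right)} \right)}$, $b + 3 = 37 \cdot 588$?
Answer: $- \frac{63554249495}{2921502} \approx -21754.0$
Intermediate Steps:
$b = 21753$ ($b = -3 + 37 \cdot 588 = -3 + 21756 = 21753$)
$v = - \frac{2816489}{2921502}$ ($v = \frac{14819}{-21018} - \frac{37 - 1}{139} = 14819 \left(- \frac{1}{21018}\right) - \frac{1}{139} \cdot 36 = - \frac{14819}{21018} - \frac{36}{139} = - \frac{2816489}{2921502} \approx -0.96406$)
$v - b = - \frac{2816489}{2921502} - 21753 = - \frac{63554249495}{2921502}$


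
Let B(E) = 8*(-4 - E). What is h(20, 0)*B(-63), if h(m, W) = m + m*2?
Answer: 28320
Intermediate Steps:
h(m, W) = 3*m (h(m, W) = m + 2*m = 3*m)
B(E) = -32 - 8*E
h(20, 0)*B(-63) = (3*20)*(-32 - 8*(-63)) = 60*(-32 + 504) = 60*472 = 28320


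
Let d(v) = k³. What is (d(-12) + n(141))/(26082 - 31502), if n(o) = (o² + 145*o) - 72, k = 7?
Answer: -40597/5420 ≈ -7.4902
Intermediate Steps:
d(v) = 343 (d(v) = 7³ = 343)
n(o) = -72 + o² + 145*o
(d(-12) + n(141))/(26082 - 31502) = (343 + (-72 + 141² + 145*141))/(26082 - 31502) = (343 + (-72 + 19881 + 20445))/(-5420) = (343 + 40254)*(-1/5420) = 40597*(-1/5420) = -40597/5420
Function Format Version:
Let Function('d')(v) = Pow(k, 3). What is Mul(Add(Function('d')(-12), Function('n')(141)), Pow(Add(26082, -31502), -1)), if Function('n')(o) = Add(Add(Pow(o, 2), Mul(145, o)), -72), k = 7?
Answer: Rational(-40597, 5420) ≈ -7.4902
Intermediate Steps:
Function('d')(v) = 343 (Function('d')(v) = Pow(7, 3) = 343)
Function('n')(o) = Add(-72, Pow(o, 2), Mul(145, o))
Mul(Add(Function('d')(-12), Function('n')(141)), Pow(Add(26082, -31502), -1)) = Mul(Add(343, Add(-72, Pow(141, 2), Mul(145, 141))), Pow(Add(26082, -31502), -1)) = Mul(Add(343, Add(-72, 19881, 20445)), Pow(-5420, -1)) = Mul(Add(343, 40254), Rational(-1, 5420)) = Mul(40597, Rational(-1, 5420)) = Rational(-40597, 5420)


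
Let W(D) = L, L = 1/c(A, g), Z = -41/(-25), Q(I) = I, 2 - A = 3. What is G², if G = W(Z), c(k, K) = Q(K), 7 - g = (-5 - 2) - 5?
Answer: 1/361 ≈ 0.0027701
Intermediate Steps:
A = -1 (A = 2 - 1*3 = 2 - 3 = -1)
g = 19 (g = 7 - ((-5 - 2) - 5) = 7 - (-7 - 5) = 7 - 1*(-12) = 7 + 12 = 19)
c(k, K) = K
Z = 41/25 (Z = -41*(-1/25) = 41/25 ≈ 1.6400)
L = 1/19 ≈ 0.052632
W(D) = 1/19
G = 1/19 ≈ 0.052632
G² = (1/19)² = 1/361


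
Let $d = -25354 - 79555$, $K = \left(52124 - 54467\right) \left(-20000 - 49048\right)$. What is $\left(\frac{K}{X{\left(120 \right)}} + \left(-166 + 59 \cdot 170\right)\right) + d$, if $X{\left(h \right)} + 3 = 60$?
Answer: $\frac{52120633}{19} \approx 2.7432 \cdot 10^{6}$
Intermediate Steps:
$K = 161779464$ ($K = \left(-2343\right) \left(-69048\right) = 161779464$)
$X{\left(h \right)} = 57$ ($X{\left(h \right)} = -3 + 60 = 57$)
$d = -104909$
$\left(\frac{K}{X{\left(120 \right)}} + \left(-166 + 59 \cdot 170\right)\right) + d = \left(\frac{161779464}{57} + \left(-166 + 59 \cdot 170\right)\right) - 104909 = \left(161779464 \cdot \frac{1}{57} + \left(-166 + 10030\right)\right) - 104909 = \left(\frac{53926488}{19} + 9864\right) - 104909 = \frac{54113904}{19} - 104909 = \frac{52120633}{19}$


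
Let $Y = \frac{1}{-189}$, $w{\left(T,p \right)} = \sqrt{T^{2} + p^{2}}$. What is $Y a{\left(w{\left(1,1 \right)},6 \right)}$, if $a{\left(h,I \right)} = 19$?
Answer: $- \frac{19}{189} \approx -0.10053$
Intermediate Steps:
$Y = - \frac{1}{189} \approx -0.005291$
$Y a{\left(w{\left(1,1 \right)},6 \right)} = \left(- \frac{1}{189}\right) 19 = - \frac{19}{189}$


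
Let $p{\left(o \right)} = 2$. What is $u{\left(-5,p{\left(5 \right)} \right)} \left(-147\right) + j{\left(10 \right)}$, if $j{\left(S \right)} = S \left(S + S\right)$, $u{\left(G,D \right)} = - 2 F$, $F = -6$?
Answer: $-1564$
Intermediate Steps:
$u{\left(G,D \right)} = 12$ ($u{\left(G,D \right)} = \left(-2\right) \left(-6\right) = 12$)
$j{\left(S \right)} = 2 S^{2}$ ($j{\left(S \right)} = S 2 S = 2 S^{2}$)
$u{\left(-5,p{\left(5 \right)} \right)} \left(-147\right) + j{\left(10 \right)} = 12 \left(-147\right) + 2 \cdot 10^{2} = -1764 + 2 \cdot 100 = -1764 + 200 = -1564$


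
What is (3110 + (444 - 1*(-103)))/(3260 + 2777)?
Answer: 3657/6037 ≈ 0.60576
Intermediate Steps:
(3110 + (444 - 1*(-103)))/(3260 + 2777) = (3110 + (444 + 103))/6037 = (3110 + 547)*(1/6037) = 3657*(1/6037) = 3657/6037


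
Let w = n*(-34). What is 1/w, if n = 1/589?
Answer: -589/34 ≈ -17.324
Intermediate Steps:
n = 1/589 ≈ 0.0016978
w = -34/589 (w = (1/589)*(-34) = -34/589 ≈ -0.057725)
1/w = 1/(-34/589) = -589/34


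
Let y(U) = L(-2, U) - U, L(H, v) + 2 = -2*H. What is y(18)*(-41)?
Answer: 656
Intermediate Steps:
L(H, v) = -2 - 2*H
y(U) = 2 - U (y(U) = (-2 - 2*(-2)) - U = (-2 + 4) - U = 2 - U)
y(18)*(-41) = (2 - 1*18)*(-41) = (2 - 18)*(-41) = -16*(-41) = 656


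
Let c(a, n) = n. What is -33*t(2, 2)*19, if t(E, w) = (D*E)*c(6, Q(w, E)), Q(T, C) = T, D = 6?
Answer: -15048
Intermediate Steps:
t(E, w) = 6*E*w (t(E, w) = (6*E)*w = 6*E*w)
-33*t(2, 2)*19 = -198*2*2*19 = -33*24*19 = -792*19 = -15048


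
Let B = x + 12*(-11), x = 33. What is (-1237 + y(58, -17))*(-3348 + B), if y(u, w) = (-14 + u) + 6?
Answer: 4091589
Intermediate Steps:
y(u, w) = -8 + u
B = -99 (B = 33 + 12*(-11) = 33 - 132 = -99)
(-1237 + y(58, -17))*(-3348 + B) = (-1237 + (-8 + 58))*(-3348 - 99) = (-1237 + 50)*(-3447) = -1187*(-3447) = 4091589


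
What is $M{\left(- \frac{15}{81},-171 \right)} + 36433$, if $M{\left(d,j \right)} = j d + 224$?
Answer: $\frac{110066}{3} \approx 36689.0$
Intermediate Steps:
$M{\left(d,j \right)} = 224 + d j$ ($M{\left(d,j \right)} = d j + 224 = 224 + d j$)
$M{\left(- \frac{15}{81},-171 \right)} + 36433 = \left(224 + - \frac{15}{81} \left(-171\right)\right) + 36433 = \left(224 + \left(-15\right) \frac{1}{81} \left(-171\right)\right) + 36433 = \left(224 - - \frac{95}{3}\right) + 36433 = \left(224 + \frac{95}{3}\right) + 36433 = \frac{767}{3} + 36433 = \frac{110066}{3}$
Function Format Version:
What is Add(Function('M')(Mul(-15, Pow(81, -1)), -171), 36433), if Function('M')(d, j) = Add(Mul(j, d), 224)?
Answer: Rational(110066, 3) ≈ 36689.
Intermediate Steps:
Function('M')(d, j) = Add(224, Mul(d, j)) (Function('M')(d, j) = Add(Mul(d, j), 224) = Add(224, Mul(d, j)))
Add(Function('M')(Mul(-15, Pow(81, -1)), -171), 36433) = Add(Add(224, Mul(Mul(-15, Pow(81, -1)), -171)), 36433) = Add(Add(224, Mul(Mul(-15, Rational(1, 81)), -171)), 36433) = Add(Add(224, Mul(Rational(-5, 27), -171)), 36433) = Add(Add(224, Rational(95, 3)), 36433) = Add(Rational(767, 3), 36433) = Rational(110066, 3)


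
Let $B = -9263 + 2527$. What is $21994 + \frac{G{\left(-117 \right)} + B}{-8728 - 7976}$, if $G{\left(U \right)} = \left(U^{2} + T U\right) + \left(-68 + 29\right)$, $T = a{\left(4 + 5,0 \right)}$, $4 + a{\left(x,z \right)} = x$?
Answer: $\frac{367381447}{16704} \approx 21994.0$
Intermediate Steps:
$a{\left(x,z \right)} = -4 + x$
$T = 5$ ($T = -4 + \left(4 + 5\right) = -4 + 9 = 5$)
$G{\left(U \right)} = -39 + U^{2} + 5 U$ ($G{\left(U \right)} = \left(U^{2} + 5 U\right) + \left(-68 + 29\right) = \left(U^{2} + 5 U\right) - 39 = -39 + U^{2} + 5 U$)
$B = -6736$
$21994 + \frac{G{\left(-117 \right)} + B}{-8728 - 7976} = 21994 + \frac{\left(-39 + \left(-117\right)^{2} + 5 \left(-117\right)\right) - 6736}{-8728 - 7976} = 21994 + \frac{\left(-39 + 13689 - 585\right) - 6736}{-16704} = 21994 + \left(13065 - 6736\right) \left(- \frac{1}{16704}\right) = 21994 + 6329 \left(- \frac{1}{16704}\right) = 21994 - \frac{6329}{16704} = \frac{367381447}{16704}$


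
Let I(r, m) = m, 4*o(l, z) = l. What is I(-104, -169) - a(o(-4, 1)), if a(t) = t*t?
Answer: -170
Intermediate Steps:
o(l, z) = l/4
a(t) = t**2
I(-104, -169) - a(o(-4, 1)) = -169 - ((1/4)*(-4))**2 = -169 - 1*(-1)**2 = -169 - 1*1 = -169 - 1 = -170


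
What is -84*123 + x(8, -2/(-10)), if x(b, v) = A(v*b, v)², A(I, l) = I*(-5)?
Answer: -10268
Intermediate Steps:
A(I, l) = -5*I
x(b, v) = 25*b²*v² (x(b, v) = (-5*v*b)² = (-5*b*v)² = 25*b²*v²)
-84*123 + x(8, -2/(-10)) = -84*123 + 25*8²*(-2/(-10))² = -10332 + 25*64*(-2*(-⅒))² = -10332 + 25*64*(⅕)² = -10332 + 25*64*(1/25) = -10332 + 64 = -10268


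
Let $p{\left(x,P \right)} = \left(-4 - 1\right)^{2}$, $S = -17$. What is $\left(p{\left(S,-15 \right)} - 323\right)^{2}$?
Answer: $88804$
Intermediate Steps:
$p{\left(x,P \right)} = 25$ ($p{\left(x,P \right)} = \left(-5\right)^{2} = 25$)
$\left(p{\left(S,-15 \right)} - 323\right)^{2} = \left(25 - 323\right)^{2} = \left(-298\right)^{2} = 88804$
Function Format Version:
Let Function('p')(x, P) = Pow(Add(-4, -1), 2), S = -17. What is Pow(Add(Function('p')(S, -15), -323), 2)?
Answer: 88804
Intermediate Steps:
Function('p')(x, P) = 25 (Function('p')(x, P) = Pow(-5, 2) = 25)
Pow(Add(Function('p')(S, -15), -323), 2) = Pow(Add(25, -323), 2) = Pow(-298, 2) = 88804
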